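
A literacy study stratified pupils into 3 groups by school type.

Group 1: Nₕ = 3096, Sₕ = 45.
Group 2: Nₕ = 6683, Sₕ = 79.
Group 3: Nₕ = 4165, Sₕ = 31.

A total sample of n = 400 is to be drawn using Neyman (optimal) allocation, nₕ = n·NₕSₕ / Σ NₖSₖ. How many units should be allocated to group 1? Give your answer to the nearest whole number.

70

Σ NₕSₕ = 3096·45 + 6683·79 + 4165·31 = 796392.
Share for 1: 139320/796392 = 0.17494.
n_1 = 400 × 0.17494 = 69.976... → 70.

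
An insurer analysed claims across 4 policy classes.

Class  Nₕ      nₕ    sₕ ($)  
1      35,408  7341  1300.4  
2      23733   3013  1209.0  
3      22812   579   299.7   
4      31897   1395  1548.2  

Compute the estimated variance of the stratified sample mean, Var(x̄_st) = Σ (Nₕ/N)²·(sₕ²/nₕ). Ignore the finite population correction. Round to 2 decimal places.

184.46

N = 113850; Wₕ = Nₕ/N.
class 1: (35408/113850)²·1300.4²/7341 = 22.28104
class 2: (23733/113850)²·1209.0²/3013 = 21.08107
class 3: (22812/113850)²·299.7²/579 = 6.22810
class 4: (31897/113850)²·1548.2²/1395 = 134.86943
Sum = 184.45964 → 184.46.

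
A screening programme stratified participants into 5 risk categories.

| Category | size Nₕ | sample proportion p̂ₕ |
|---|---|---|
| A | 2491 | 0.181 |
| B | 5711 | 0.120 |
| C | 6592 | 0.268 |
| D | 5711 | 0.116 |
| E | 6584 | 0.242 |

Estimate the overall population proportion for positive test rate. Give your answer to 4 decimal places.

0.1904

Wₕ = Nₕ/N with N = 27089: 0.0920, 0.2108, 0.2433, 0.2108, 0.2431.
p̂_st = 0.0920·0.181 + 0.2108·0.120 + 0.2433·0.268 + 0.2108·0.116 + 0.2431·0.242 ≈ 0.190433... → 0.1904.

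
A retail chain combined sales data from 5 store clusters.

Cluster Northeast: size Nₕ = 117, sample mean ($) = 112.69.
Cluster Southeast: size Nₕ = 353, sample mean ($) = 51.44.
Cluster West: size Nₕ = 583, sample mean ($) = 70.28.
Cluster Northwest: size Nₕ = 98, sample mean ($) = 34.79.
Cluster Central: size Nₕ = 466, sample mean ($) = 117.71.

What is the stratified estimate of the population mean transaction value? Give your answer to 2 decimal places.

80.75

N = 117 + 353 + 583 + 98 + 466 = 1617.
Overall mean = Σ (Nₕ/N)·x̄ₕ — weight by population share, not a simple average.
Σ Nₕx̄ₕ = 117·112.69 + 353·51.44 + 583·70.28 + 98·34.79 + 466·117.71 = 13184.73 + 18158.32 + 40973.24 + 3409.42 + 54852.86 = 130578.57.
Divide by N: 130578.57 / 1617 = 80.7536... → 80.75.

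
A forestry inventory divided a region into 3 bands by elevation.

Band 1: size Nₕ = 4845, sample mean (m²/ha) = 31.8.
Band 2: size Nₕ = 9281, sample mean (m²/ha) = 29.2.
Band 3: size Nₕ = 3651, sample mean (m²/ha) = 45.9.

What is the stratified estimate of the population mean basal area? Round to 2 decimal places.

N = 4845 + 9281 + 3651 = 17777.
The stratified mean weights each stratum mean by its population share Nₕ/N.
Σ Nₕx̄ₕ = 4845·31.8 + 9281·29.2 + 3651·45.9 = 154071 + 271005.2 + 167580.9 = 592657.1.
Divide by N: 592657.1 / 17777 = 33.3384... → 33.34.

33.34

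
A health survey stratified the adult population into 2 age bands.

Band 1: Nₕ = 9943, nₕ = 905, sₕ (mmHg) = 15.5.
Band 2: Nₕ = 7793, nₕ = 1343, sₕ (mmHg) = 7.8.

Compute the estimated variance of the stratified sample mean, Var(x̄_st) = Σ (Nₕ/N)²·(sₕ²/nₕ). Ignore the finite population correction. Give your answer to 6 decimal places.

0.092179

N = 17736. Term for each stratum: Wₕ²sₕ²/nₕ.
Var(x̄_st) = 0.083433091 + 0.008746034 = 0.092179126 → 0.092179.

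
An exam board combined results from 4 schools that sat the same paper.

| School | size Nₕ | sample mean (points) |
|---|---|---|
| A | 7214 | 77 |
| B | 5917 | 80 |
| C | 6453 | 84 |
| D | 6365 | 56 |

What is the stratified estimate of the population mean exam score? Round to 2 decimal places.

74.27

N = 25949; weights Wₕ = Nₕ/N = (0.2780, 0.2280, 0.2487, 0.2453).
x̄_st = Σ Wₕ·x̄ₕ = 0.2780·77 + 0.2280·80 + 0.2487·84 + 0.2453·56 ≈ 74.2738...
→ 74.27.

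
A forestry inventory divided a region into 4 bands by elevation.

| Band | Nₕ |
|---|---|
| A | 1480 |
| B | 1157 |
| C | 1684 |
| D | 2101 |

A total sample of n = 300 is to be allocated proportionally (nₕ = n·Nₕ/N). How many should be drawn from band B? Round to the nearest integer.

54

N = 1480 + 1157 + 1684 + 2101 = 6422.
n_B = 300·1157/6422 = 54.049... → 54.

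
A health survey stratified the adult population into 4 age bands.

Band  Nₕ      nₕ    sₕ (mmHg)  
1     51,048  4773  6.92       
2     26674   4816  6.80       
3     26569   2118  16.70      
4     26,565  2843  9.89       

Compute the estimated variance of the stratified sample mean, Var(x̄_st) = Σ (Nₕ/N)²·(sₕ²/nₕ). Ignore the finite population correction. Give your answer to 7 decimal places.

0.0087721

N = 130856. Term for each stratum: Wₕ²sₕ²/nₕ.
Var(x̄_st) = 0.0015268309 + 0.0003989517 + 0.0054283785 + 0.0014179081 = 0.0087720692 → 0.0087721.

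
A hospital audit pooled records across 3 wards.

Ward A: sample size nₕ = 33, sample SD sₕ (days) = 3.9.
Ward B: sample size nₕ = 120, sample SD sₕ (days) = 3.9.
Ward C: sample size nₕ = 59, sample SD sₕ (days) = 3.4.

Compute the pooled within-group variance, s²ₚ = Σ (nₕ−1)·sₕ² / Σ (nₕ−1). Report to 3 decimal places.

Degrees of freedom: 32 + 119 + 58 = 209.
Σ(nₕ−1)sₕ² = 32·15.21 + 119·15.21 + 58·11.56 = 2967.19.
s²ₚ = 2967.19 / 209 = 14.19708... → 14.197.

14.197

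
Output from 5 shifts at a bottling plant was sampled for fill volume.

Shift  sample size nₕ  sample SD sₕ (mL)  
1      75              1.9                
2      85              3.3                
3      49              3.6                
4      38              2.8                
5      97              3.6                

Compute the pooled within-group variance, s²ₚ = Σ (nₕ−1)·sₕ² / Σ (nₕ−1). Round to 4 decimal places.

Degrees of freedom: 74 + 84 + 48 + 37 + 96 = 339.
Σ(nₕ−1)sₕ² = 74·3.61 + 84·10.89 + 48·12.96 + 37·7.84 + 96·12.96 = 3338.22.
s²ₚ = 3338.22 / 339 = 9.847257... → 9.8473.

9.8473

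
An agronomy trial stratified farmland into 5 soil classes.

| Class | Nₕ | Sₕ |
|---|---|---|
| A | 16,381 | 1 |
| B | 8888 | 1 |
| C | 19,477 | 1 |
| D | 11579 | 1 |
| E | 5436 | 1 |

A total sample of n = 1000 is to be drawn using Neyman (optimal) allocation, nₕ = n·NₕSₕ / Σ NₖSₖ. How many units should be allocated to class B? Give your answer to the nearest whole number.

Σ NₕSₕ = 16381·1 + 8888·1 + 19477·1 + 11579·1 + 5436·1 = 61761.
Share for B: 8888/61761 = 0.14391.
n_B = 1000 × 0.14391 = 143.910... → 144.

144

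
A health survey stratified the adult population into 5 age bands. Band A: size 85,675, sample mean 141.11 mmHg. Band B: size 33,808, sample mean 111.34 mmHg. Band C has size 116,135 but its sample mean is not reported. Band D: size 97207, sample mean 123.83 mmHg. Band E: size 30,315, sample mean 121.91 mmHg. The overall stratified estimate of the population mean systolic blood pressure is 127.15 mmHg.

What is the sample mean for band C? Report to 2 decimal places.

N = 85675 + 33808 + 116135 + 97207 + 30315 = 363140.
Overall total = μ·N = 127.15·363140 = 46173251.
Subtract the known strata: 85675·141.11 + 33808·111.34 + 97207·123.83 + 30315·121.91 = 31586626.43.
Remaining total for band C: 46173251 − 31586626.43 = 14586624.57.
Divide by its size: 14586624.57 / 116135 = 125.6006... → 125.60.

125.60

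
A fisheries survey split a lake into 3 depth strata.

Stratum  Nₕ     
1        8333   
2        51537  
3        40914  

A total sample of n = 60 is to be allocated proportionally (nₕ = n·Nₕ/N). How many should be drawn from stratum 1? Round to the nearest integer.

Share of stratum 1 = 8333/100784 = 0.08268.
Allocate 60 × 0.08268 = 4.961... → 5.

5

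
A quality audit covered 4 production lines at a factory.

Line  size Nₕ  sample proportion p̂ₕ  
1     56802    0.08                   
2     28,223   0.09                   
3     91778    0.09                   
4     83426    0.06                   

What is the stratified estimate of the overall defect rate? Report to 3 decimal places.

N = 56802 + 28223 + 91778 + 83426 = 260229.
Overall proportion = Σ (Nₕ/N)·p̂ₕ.
Σ Nₕp̂ₕ = 4544.16 + 2540.07 + 8260.02 + 5005.56 = 20349.81.
20349.81 / 260229 = 0.07820... → 0.078.

0.078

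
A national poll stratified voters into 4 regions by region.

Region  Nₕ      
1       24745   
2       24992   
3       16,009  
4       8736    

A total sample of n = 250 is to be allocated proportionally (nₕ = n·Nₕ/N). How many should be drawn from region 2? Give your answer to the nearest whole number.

Share of region 2 = 24992/74482 = 0.33554.
Allocate 250 × 0.33554 = 83.886... → 84.

84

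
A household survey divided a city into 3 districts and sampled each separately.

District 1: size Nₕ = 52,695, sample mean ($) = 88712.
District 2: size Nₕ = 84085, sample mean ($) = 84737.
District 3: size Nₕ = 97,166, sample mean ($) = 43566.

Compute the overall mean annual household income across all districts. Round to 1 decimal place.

N = 52695 + 84085 + 97166 = 233946.
Weight each subgroup mean by Nₕ/N and sum.
Σ Nₕx̄ₕ = 52695·88712 + 84085·84737 + 97166·43566 = 4674678840 + 7125110645 + 4233133956 = 16032923441.
Divide by N: 16032923441 / 233946 = 68532.582... → 68532.6.

68532.6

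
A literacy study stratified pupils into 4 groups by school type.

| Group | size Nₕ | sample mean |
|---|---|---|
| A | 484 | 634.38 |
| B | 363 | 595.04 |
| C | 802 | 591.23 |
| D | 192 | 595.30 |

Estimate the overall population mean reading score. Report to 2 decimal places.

N = 484 + 363 + 802 + 192 = 1841.
Weight each subgroup mean by Nₕ/N and sum.
Σ Nₕx̄ₕ = 484·634.38 + 363·595.04 + 802·591.23 + 192·595.30 = 307039.92 + 215999.52 + 474166.46 + 114297.6 = 1111503.5.
Divide by N: 1111503.5 / 1841 = 603.7499... → 603.75.

603.75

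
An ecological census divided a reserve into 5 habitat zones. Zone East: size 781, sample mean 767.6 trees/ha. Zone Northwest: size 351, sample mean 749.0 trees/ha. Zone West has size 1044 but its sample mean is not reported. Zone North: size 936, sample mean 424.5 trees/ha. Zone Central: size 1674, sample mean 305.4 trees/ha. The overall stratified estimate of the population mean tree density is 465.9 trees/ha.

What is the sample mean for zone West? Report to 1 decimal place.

N = 781 + 351 + 1044 + 936 + 1674 = 4786.
Overall total = μ·N = 465.9·4786 = 2229797.4.
Subtract the known strata: 781·767.6 + 351·749.0 + 936·424.5 + 1674·305.4 = 1770966.2.
Remaining total for zone West: 2229797.4 − 1770966.2 = 458831.2.
Divide by its size: 458831.2 / 1044 = 439.493... → 439.5.

439.5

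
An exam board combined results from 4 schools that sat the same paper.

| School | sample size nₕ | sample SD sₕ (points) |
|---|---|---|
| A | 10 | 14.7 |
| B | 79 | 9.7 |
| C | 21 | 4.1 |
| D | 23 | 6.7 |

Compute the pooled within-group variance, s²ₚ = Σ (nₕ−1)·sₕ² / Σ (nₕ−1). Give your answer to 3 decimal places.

82.230

A: (10−1)·14.7² = 9·216.09 = 1944.81
B: (79−1)·9.7² = 78·94.09 = 7339.02
C: (21−1)·4.1² = 20·16.81 = 336.2
D: (23−1)·6.7² = 22·44.89 = 987.58
Numerator = 10607.61; denominator = Σ(nₕ−1) = 129.
s²ₚ = 10607.61/129 = 82.22953... → 82.230.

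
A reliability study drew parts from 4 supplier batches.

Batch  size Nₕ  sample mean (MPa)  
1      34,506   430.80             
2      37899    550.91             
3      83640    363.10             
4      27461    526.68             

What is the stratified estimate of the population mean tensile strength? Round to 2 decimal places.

N = 34506 + 37899 + 83640 + 27461 = 183506.
Overall mean = Σ (Nₕ/N)·x̄ₕ — weight by population share, not a simple average.
Σ Nₕx̄ₕ = 34506·430.80 + 37899·550.91 + 83640·363.10 + 27461·526.68 = 14865184.8 + 20878938.09 + 30369684 + 14463159.48 = 80576966.37.
Divide by N: 80576966.37 / 183506 = 439.0972... → 439.10.

439.10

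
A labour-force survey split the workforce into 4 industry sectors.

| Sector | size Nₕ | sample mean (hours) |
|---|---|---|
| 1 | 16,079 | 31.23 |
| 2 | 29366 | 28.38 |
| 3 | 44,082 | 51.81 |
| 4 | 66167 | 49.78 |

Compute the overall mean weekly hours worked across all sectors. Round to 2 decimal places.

44.40

x̄_st = (Σ Nₕx̄ₕ) / (Σ Nₕ) = (16079·31.23 + 29366·28.38 + 44082·51.81 + 66167·49.78) / 155694
= 6913235.93 / 155694 = 44.4027... → 44.40.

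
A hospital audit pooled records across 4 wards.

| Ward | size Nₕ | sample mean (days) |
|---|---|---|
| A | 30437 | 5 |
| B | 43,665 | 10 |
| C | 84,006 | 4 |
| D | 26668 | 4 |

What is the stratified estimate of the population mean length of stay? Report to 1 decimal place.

5.6

x̄_st = (Σ Nₕx̄ₕ) / (Σ Nₕ) = (30437·5 + 43665·10 + 84006·4 + 26668·4) / 184776
= 1031531 / 184776 = 5.583... → 5.6.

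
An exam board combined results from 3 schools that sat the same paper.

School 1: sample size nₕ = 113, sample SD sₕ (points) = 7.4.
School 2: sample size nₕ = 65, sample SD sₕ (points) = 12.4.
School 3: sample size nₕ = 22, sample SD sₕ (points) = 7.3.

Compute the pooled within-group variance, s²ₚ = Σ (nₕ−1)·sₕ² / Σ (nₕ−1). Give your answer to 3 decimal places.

86.766

Degrees of freedom: 112 + 64 + 21 = 197.
Σ(nₕ−1)sₕ² = 112·54.76 + 64·153.76 + 21·53.29 = 17092.85.
s²ₚ = 17092.85 / 197 = 86.76574... → 86.766.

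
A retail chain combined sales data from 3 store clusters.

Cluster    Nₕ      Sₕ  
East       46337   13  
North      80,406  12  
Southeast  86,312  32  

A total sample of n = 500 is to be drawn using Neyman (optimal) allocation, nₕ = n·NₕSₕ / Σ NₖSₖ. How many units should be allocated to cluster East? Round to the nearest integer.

East: NₕSₕ = 46337·13 = 602381
North: NₕSₕ = 80406·12 = 964872
Southeast: NₕSₕ = 86312·32 = 2761984
Σ NₕSₕ = 4329237.
n_East = 500·602381/4329237 = 69.571... → 70.

70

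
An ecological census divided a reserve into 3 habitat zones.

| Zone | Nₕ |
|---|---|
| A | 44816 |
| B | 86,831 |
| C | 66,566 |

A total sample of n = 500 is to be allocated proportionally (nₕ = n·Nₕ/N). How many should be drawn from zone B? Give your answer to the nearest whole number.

Share of zone B = 86831/198213 = 0.43807.
Allocate 500 × 0.43807 = 219.035... → 219.

219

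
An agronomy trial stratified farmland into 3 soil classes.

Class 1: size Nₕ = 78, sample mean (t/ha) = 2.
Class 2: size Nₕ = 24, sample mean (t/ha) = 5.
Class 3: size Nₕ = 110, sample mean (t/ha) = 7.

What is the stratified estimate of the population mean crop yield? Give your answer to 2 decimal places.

N = 78 + 24 + 110 = 212.
The stratified mean weights each stratum mean by its population share Nₕ/N.
Σ Nₕx̄ₕ = 78·2 + 24·5 + 110·7 = 156 + 120 + 770 = 1046.
Divide by N: 1046 / 212 = 4.9340... → 4.93.

4.93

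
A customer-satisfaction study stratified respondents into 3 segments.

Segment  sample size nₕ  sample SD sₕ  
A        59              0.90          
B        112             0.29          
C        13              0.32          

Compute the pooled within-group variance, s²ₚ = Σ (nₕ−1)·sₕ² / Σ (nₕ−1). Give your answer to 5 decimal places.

0.31792

Degrees of freedom: 58 + 111 + 12 = 181.
Σ(nₕ−1)sₕ² = 58·0.81 + 111·0.0841 + 12·0.1024 = 57.5439.
s²ₚ = 57.5439 / 181 = 0.3179221... → 0.31792.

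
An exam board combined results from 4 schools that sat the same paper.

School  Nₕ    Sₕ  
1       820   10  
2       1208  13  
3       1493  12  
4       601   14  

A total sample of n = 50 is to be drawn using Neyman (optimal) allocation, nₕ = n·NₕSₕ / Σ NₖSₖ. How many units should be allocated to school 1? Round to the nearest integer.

Σ NₕSₕ = 820·10 + 1208·13 + 1493·12 + 601·14 = 50234.
Share for 1: 8200/50234 = 0.16324.
n_1 = 50 × 0.16324 = 8.162... → 8.

8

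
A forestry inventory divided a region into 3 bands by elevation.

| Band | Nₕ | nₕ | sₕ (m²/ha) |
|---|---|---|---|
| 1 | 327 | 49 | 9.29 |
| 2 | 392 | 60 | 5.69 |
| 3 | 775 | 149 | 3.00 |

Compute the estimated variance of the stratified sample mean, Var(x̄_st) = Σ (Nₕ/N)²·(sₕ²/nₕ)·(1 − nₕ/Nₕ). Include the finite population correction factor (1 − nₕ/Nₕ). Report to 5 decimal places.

N = 1494. Term for each stratum: Wₕ²sₕ²/nₕ·(1−nₕ/Nₕ).
Var(x̄_st) = 0.07173427 + 0.03146272 + 0.01312898 = 0.11632597 → 0.11633.

0.11633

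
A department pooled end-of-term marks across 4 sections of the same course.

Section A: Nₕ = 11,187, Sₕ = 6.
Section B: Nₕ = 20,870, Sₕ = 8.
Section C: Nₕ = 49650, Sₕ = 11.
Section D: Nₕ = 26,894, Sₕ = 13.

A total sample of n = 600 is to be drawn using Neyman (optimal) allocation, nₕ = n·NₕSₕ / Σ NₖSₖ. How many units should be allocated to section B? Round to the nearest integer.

A: NₕSₕ = 11187·6 = 67122
B: NₕSₕ = 20870·8 = 166960
C: NₕSₕ = 49650·11 = 546150
D: NₕSₕ = 26894·13 = 349622
Σ NₕSₕ = 1129854.
n_B = 600·166960/1129854 = 88.663... → 89.

89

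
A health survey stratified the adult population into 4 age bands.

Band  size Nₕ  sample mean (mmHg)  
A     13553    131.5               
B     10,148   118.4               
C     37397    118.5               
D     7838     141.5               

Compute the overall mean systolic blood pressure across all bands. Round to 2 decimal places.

123.66

N = 13553 + 10148 + 37397 + 7838 = 68936.
Overall mean = Σ (Nₕ/N)·x̄ₕ — weight by population share, not a simple average.
Σ Nₕx̄ₕ = 13553·131.5 + 10148·118.4 + 37397·118.5 + 7838·141.5 = 1782219.5 + 1201523.2 + 4431544.5 + 1109077 = 8524364.2.
Divide by N: 8524364.2 / 68936 = 123.6562... → 123.66.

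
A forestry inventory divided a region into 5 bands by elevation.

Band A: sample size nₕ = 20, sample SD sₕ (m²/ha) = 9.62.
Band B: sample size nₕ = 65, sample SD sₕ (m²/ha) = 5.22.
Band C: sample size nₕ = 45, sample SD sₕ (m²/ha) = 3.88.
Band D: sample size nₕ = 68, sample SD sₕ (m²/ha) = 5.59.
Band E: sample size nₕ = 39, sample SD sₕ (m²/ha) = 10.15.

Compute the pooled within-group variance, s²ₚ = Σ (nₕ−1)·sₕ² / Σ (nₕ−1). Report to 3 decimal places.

Degrees of freedom: 19 + 64 + 44 + 67 + 38 = 232.
Σ(nₕ−1)sₕ² = 19·92.5444 + 64·27.2484 + 44·15.0544 + 67·31.2481 + 38·103.0225 = 10173.1125.
s²ₚ = 10173.1125 / 232 = 43.84962... → 43.850.

43.850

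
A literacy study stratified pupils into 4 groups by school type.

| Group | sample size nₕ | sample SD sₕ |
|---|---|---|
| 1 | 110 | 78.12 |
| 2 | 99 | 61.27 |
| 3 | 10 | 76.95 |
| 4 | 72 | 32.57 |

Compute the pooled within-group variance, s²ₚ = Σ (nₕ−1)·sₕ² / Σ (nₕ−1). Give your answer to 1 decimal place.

4047.7

Degrees of freedom: 109 + 98 + 9 + 71 = 287.
Σ(nₕ−1)sₕ² = 109·6102.7344 + 98·3754.0129 + 9·5921.3025 + 71·1060.8049 = 1161700.1842.
s²ₚ = 1161700.1842 / 287 = 4047.736... → 4047.7.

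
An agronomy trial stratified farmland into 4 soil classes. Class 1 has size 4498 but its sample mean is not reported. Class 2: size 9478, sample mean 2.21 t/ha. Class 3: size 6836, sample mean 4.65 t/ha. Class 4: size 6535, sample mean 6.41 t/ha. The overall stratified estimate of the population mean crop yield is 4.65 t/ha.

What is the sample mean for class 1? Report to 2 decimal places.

Σ Nₕx̄ₕ = N·μ, so 4498·x̄_1 = 27347·4.65 − (9478·2.21 + 6836·4.65 + 6535·6.41).
= 127163.55 − 94623.13 = 32540.42.
x̄_1 = 32540.42 / 4498 = 7.2344... → 7.23.

7.23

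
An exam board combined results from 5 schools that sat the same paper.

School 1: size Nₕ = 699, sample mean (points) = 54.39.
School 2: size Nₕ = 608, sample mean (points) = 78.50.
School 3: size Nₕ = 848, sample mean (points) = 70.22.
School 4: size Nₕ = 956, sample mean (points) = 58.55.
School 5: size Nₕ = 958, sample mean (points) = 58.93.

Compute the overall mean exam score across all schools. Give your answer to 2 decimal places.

x̄_st = (Σ Nₕx̄ₕ) / (Σ Nₕ) = (699·54.39 + 608·78.50 + 848·70.22 + 956·58.55 + 958·58.93) / 4069
= 257721.91 / 4069 = 63.3379... → 63.34.

63.34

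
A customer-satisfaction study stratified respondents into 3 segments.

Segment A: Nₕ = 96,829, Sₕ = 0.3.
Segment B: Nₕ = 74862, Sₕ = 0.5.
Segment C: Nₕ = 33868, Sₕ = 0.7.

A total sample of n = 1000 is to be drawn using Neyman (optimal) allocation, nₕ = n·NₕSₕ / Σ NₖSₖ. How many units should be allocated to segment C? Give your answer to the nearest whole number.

A: NₕSₕ = 96829·0.3 = 29048.7
B: NₕSₕ = 74862·0.5 = 37431
C: NₕSₕ = 33868·0.7 = 23707.6
Σ NₕSₕ = 90187.3.
n_C = 1000·23707.6/90187.3 = 262.871... → 263.

263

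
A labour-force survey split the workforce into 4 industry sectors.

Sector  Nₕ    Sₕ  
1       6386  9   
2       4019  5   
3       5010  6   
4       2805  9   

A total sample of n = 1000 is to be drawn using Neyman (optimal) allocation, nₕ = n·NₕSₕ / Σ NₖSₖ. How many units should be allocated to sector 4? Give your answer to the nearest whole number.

190

1: NₕSₕ = 6386·9 = 57474
2: NₕSₕ = 4019·5 = 20095
3: NₕSₕ = 5010·6 = 30060
4: NₕSₕ = 2805·9 = 25245
Σ NₕSₕ = 132874.
n_4 = 1000·25245/132874 = 189.992... → 190.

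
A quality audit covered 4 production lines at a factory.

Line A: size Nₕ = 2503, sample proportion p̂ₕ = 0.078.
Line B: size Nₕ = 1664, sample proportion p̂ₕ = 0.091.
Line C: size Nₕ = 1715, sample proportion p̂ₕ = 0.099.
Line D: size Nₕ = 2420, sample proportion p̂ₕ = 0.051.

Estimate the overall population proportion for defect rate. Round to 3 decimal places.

0.077

Wₕ = Nₕ/N with N = 8302: 0.3015, 0.2004, 0.2066, 0.2915.
p̂_st = 0.3015·0.078 + 0.2004·0.091 + 0.2066·0.099 + 0.2915·0.051 ≈ 0.07707... → 0.077.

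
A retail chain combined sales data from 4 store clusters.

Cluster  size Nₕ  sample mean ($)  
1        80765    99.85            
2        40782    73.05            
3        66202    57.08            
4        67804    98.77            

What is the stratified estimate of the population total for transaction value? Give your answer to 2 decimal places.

Estimate total by summing Nₕ·x̄ₕ over strata.
80765·99.85 + 40782·73.05 + 66202·57.08 + 67804·98.77 = 8064385.25 + 2979125.1 + 3778810.16 + 6697001.08 = 21519321.59.

21519321.59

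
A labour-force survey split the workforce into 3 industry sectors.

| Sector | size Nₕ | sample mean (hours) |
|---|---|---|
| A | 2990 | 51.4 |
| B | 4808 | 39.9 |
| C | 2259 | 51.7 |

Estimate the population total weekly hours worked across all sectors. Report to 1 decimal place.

Estimate total by summing Nₕ·x̄ₕ over strata.
2990·51.4 + 4808·39.9 + 2259·51.7 = 153686 + 191839.2 + 116790.3 = 462315.5.

462315.5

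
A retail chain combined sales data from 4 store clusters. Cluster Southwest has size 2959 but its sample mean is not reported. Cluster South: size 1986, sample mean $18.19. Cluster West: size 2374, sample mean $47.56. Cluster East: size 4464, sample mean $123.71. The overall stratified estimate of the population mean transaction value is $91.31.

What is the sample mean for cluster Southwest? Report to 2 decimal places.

126.61

N = 2959 + 1986 + 2374 + 4464 = 11783.
Overall total = μ·N = 91.31·11783 = 1075905.73.
Subtract the known strata: 1986·18.19 + 2374·47.56 + 4464·123.71 = 701274.22.
Remaining total for cluster Southwest: 1075905.73 − 701274.22 = 374631.51.
Divide by its size: 374631.51 / 2959 = 126.6075... → 126.61.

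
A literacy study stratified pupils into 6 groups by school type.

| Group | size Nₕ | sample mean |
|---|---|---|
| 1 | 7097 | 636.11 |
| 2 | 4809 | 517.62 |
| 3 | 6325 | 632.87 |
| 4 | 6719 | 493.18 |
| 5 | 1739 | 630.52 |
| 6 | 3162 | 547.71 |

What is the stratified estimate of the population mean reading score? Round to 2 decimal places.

x̄_st = (Σ Nₕx̄ₕ) / (Σ Nₕ) = (7097·636.11 + 4809·517.62 + 6325·632.87 + 6719·493.18 + 1739·630.52 + 3162·547.71) / 29851
= 17148619.72 / 29851 = 574.4739... → 574.47.

574.47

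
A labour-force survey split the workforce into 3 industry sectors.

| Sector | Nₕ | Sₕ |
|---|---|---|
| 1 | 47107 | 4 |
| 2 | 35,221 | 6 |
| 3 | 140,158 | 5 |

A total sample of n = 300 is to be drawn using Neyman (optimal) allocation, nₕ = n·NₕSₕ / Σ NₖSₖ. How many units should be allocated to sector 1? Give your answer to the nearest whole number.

Σ NₕSₕ = 47107·4 + 35221·6 + 140158·5 = 1100544.
Share for 1: 188428/1100544 = 0.17121.
n_1 = 300 × 0.17121 = 51.364... → 51.

51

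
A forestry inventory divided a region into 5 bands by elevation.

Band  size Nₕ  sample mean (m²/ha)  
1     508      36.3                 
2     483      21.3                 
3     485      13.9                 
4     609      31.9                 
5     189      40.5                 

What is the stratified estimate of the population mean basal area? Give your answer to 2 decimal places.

27.51

N = 508 + 483 + 485 + 609 + 189 = 2274.
Overall mean = Σ (Nₕ/N)·x̄ₕ — weight by population share, not a simple average.
Σ Nₕx̄ₕ = 508·36.3 + 483·21.3 + 485·13.9 + 609·31.9 + 189·40.5 = 18440.4 + 10287.9 + 6741.5 + 19427.1 + 7654.5 = 62551.4.
Divide by N: 62551.4 / 2274 = 27.5072... → 27.51.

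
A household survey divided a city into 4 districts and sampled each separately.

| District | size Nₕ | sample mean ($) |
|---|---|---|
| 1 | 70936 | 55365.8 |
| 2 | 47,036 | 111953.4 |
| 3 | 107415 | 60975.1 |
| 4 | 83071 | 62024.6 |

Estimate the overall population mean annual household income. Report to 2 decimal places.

67741.33

N = 308458; weights Wₕ = Nₕ/N = (0.2300, 0.1525, 0.3482, 0.2693).
x̄_st = Σ Wₕ·x̄ₕ = 0.2300·55365.8 + 0.1525·111953.4 + 0.3482·60975.1 + 0.2693·62024.6 ≈ 67741.3276...
→ 67741.33.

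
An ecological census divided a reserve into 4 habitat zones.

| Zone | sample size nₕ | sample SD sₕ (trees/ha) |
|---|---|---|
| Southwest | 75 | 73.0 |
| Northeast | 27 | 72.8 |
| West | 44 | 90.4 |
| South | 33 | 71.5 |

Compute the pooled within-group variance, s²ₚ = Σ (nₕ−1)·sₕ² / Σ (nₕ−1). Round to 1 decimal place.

5983.6

Southwest: (75−1)·73.0² = 74·5329 = 394346
Northeast: (27−1)·72.8² = 26·5299.84 = 137795.84
West: (44−1)·90.4² = 43·8172.16 = 351402.88
South: (33−1)·71.5² = 32·5112.25 = 163592
Numerator = 1047136.72; denominator = Σ(nₕ−1) = 175.
s²ₚ = 1047136.72/175 = 5983.638... → 5983.6.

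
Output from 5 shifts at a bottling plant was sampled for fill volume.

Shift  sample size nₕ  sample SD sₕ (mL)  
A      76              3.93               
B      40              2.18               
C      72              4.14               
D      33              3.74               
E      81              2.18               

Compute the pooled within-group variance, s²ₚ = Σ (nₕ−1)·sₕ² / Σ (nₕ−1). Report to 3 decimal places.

Degrees of freedom: 75 + 39 + 71 + 32 + 80 = 297.
Σ(nₕ−1)sₕ² = 75·15.4449 + 39·4.7524 + 71·17.1396 + 32·13.9876 + 80·4.7524 = 3388.4179.
s²ₚ = 3388.4179 / 297 = 11.40881... → 11.409.

11.409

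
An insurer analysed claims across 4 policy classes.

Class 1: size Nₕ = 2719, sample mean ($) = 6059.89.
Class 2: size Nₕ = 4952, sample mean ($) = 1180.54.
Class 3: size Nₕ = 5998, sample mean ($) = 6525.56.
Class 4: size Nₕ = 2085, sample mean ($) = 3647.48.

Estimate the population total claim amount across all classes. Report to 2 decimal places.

1: 2719·6059.89 = 16476840.91
2: 4952·1180.54 = 5846034.08
3: 5998·6525.56 = 39140308.88
4: 2085·3647.48 = 7604995.8
τ̂ = Σ Nₕx̄ₕ = 69068179.67.

69068179.67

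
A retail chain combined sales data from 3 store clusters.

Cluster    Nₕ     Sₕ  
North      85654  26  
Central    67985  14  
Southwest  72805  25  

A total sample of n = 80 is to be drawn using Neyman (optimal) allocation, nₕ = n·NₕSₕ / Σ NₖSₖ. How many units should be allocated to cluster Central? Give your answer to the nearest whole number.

15

Σ NₕSₕ = 85654·26 + 67985·14 + 72805·25 = 4998919.
Share for Central: 951790/4998919 = 0.19040.
n_Central = 80 × 0.19040 = 15.232... → 15.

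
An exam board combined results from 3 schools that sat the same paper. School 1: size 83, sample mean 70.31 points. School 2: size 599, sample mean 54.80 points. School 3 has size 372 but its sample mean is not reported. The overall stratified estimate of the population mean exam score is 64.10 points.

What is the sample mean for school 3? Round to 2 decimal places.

N = 83 + 599 + 372 = 1054.
Overall total = μ·N = 64.10·1054 = 67561.4.
Subtract the known strata: 83·70.31 + 599·54.80 = 38660.93.
Remaining total for school 3: 67561.4 − 38660.93 = 28900.47.
Divide by its size: 28900.47 / 372 = 77.6894... → 77.69.

77.69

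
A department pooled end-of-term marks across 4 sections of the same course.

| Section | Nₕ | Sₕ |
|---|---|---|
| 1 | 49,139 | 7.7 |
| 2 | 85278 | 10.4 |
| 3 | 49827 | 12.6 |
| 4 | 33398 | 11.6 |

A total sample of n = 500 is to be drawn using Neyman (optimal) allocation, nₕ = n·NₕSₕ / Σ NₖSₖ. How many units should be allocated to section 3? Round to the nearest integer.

1: NₕSₕ = 49139·7.7 = 378370.3
2: NₕSₕ = 85278·10.4 = 886891.2
3: NₕSₕ = 49827·12.6 = 627820.2
4: NₕSₕ = 33398·11.6 = 387416.8
Σ NₕSₕ = 2280498.5.
n_3 = 500·627820.2/2280498.5 = 137.650... → 138.

138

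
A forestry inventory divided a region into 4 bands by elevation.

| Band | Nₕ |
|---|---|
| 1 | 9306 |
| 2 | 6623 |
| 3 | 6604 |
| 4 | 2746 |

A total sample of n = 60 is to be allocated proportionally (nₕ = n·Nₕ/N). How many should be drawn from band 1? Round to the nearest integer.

22

N = 9306 + 6623 + 6604 + 2746 = 25279.
n_1 = 60·9306/25279 = 22.088... → 22.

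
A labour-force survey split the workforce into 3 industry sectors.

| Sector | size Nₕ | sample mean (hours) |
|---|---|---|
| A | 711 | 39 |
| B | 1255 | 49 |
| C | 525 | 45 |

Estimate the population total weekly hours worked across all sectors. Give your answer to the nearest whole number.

112849

A: 711·39 = 27729
B: 1255·49 = 61495
C: 525·45 = 23625
τ̂ = Σ Nₕx̄ₕ = 112849.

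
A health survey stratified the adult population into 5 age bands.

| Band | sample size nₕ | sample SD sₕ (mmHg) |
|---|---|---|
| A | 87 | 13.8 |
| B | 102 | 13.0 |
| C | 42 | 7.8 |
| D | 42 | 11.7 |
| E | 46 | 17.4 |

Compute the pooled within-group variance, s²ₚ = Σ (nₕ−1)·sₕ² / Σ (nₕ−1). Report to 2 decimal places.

175.73

Degrees of freedom: 86 + 101 + 41 + 41 + 45 = 314.
Σ(nₕ−1)sₕ² = 86·190.44 + 101·169 + 41·60.84 + 41·136.89 + 45·302.76 = 55177.97.
s²ₚ = 55177.97 / 314 = 175.7260... → 175.73.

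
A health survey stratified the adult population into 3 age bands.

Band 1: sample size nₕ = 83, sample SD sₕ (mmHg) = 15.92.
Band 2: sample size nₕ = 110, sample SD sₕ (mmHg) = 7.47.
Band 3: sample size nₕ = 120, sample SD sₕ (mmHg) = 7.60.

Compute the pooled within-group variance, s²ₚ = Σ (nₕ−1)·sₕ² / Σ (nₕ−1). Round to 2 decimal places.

1: (83−1)·15.92² = 82·253.4464 = 20782.6048
2: (110−1)·7.47² = 109·55.8009 = 6082.2981
3: (120−1)·7.60² = 119·57.76 = 6873.44
Numerator = 33738.3429; denominator = Σ(nₕ−1) = 310.
s²ₚ = 33738.3429/310 = 108.8334... → 108.83.

108.83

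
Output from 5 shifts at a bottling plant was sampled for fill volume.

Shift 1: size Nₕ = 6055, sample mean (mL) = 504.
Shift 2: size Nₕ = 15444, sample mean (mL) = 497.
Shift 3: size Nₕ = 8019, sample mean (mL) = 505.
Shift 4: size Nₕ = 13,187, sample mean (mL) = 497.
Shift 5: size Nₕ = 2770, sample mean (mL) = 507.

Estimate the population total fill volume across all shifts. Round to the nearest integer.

22735312

Population total = Σ Nₕ·x̄ₕ (each stratum's size times its mean).
6055·504 + 15444·497 + 8019·505 + 13187·497 + 2770·507 = 3051720 + 7675668 + 4049595 + 6553939 + 1404390 = 22735312.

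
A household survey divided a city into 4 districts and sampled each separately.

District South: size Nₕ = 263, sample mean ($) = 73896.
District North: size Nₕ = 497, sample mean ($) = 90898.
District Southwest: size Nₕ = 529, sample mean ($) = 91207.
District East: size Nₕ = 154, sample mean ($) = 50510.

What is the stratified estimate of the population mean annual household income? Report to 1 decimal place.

x̄_st = (Σ Nₕx̄ₕ) / (Σ Nₕ) = (263·73896 + 497·90898 + 529·91207 + 154·50510) / 1443
= 120637997 / 1443 = 83602.216... → 83602.2.

83602.2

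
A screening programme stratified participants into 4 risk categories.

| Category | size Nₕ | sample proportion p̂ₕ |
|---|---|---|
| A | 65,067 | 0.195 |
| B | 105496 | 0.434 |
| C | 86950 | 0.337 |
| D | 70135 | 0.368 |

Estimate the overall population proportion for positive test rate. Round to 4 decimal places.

Wₕ = Nₕ/N with N = 327648: 0.1986, 0.3220, 0.2654, 0.2141.
p̂_st = 0.1986·0.195 + 0.3220·0.434 + 0.2654·0.337 + 0.2141·0.368 ≈ 0.346668... → 0.3467.

0.3467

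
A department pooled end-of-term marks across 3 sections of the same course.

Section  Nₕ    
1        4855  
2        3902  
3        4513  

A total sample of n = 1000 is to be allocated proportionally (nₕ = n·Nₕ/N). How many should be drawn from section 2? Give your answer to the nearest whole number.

N = 4855 + 3902 + 4513 = 13270.
n_2 = 1000·3902/13270 = 294.047... → 294.

294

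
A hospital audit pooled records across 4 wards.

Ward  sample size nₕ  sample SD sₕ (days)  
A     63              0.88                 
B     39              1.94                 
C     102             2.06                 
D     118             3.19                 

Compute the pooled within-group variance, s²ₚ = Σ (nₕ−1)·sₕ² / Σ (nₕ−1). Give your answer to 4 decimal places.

A: (63−1)·0.88² = 62·0.7744 = 48.0128
B: (39−1)·1.94² = 38·3.7636 = 143.0168
C: (102−1)·2.06² = 101·4.2436 = 428.6036
D: (118−1)·3.19² = 117·10.1761 = 1190.6037
Numerator = 1810.2369; denominator = Σ(nₕ−1) = 318.
s²ₚ = 1810.2369/318 = 5.692569... → 5.6926.

5.6926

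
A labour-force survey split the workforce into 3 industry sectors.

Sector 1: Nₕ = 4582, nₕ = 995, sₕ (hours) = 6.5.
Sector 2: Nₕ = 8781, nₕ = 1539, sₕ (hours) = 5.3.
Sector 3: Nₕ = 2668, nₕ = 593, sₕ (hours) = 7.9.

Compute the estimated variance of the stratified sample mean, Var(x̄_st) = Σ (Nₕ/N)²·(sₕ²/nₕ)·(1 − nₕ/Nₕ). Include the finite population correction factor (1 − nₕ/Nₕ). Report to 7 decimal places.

0.0094992

N = 16031. Term for each stratum: Wₕ²sₕ²/nₕ·(1−nₕ/Nₕ).
Var(x̄_st) = 0.0027156192 + 0.0045164207 + 0.0022671601 = 0.0094992000 → 0.0094992.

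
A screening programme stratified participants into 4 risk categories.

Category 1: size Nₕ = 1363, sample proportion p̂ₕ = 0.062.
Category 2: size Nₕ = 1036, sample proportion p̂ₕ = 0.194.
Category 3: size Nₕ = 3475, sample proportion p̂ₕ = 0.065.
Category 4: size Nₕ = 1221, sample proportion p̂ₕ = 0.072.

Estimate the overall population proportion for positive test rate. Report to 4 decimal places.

0.0845

Wₕ = Nₕ/N with N = 7095: 0.1921, 0.1460, 0.4898, 0.1721.
p̂_st = 0.1921·0.062 + 0.1460·0.194 + 0.4898·0.065 + 0.1721·0.072 ≈ 0.084465... → 0.0845.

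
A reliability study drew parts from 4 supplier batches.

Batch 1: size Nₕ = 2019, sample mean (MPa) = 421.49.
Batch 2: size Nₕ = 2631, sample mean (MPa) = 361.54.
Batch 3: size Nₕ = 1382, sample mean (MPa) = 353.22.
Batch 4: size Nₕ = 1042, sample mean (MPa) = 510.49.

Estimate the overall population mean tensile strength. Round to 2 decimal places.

398.97

x̄_st = (Σ Nₕx̄ₕ) / (Σ Nₕ) = (2019·421.49 + 2631·361.54 + 1382·353.22 + 1042·510.49) / 7074
= 2822280.67 / 7074 = 398.9653... → 398.97.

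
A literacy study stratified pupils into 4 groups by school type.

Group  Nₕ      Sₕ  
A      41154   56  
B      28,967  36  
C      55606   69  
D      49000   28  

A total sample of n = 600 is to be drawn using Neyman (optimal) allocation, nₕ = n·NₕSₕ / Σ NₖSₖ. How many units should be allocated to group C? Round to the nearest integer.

269

Σ NₕSₕ = 41154·56 + 28967·36 + 55606·69 + 49000·28 = 8556250.
Share for C: 3836814/8556250 = 0.44842.
n_C = 600 × 0.44842 = 269.053... → 269.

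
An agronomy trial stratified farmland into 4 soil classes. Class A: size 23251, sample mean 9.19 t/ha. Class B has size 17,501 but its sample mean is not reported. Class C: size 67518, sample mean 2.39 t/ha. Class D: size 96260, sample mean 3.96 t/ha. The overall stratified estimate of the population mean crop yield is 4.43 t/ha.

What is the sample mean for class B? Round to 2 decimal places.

N = 23251 + 17501 + 67518 + 96260 = 204530.
Overall total = μ·N = 4.43·204530 = 906067.9.
Subtract the known strata: 23251·9.19 + 67518·2.39 + 96260·3.96 = 756234.31.
Remaining total for class B: 906067.9 − 756234.31 = 149833.59.
Divide by its size: 149833.59 / 17501 = 8.5614... → 8.56.

8.56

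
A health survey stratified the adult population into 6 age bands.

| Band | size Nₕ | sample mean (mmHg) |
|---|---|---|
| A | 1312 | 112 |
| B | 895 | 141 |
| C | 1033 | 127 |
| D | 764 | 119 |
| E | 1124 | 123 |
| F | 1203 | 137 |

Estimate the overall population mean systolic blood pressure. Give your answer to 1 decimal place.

126.1

N = 6331; weights Wₕ = Nₕ/N = (0.2072, 0.1414, 0.1632, 0.1207, 0.1775, 0.1900).
x̄_st = Σ Wₕ·x̄ₕ = 0.2072·112 + 0.1414·141 + 0.1632·127 + 0.1207·119 + 0.1775·123 + 0.1900·137 ≈ 126.095...
→ 126.1.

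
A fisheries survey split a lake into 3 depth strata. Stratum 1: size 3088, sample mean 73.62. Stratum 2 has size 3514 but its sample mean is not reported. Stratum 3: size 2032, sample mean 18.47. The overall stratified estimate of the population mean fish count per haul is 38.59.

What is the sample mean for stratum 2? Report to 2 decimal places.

19.44

N = 3088 + 3514 + 2032 = 8634.
Overall total = μ·N = 38.59·8634 = 333186.06.
Subtract the known strata: 3088·73.62 + 2032·18.47 = 264869.6.
Remaining total for stratum 2: 333186.06 − 264869.6 = 68316.46.
Divide by its size: 68316.46 / 3514 = 19.4412... → 19.44.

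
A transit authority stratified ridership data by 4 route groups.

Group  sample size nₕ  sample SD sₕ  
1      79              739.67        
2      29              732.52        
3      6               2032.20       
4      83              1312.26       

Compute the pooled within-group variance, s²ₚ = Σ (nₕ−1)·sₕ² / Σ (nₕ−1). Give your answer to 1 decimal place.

1137587.8

Degrees of freedom: 78 + 28 + 5 + 82 = 193.
Σ(nₕ−1)sₕ² = 78·547111.7089 + 28·536585.5504 + 5·4129836.84 + 82·1722026.3076 = 219554450.1286.
s²ₚ = 219554450.1286 / 193 = 1137587.825... → 1137587.8.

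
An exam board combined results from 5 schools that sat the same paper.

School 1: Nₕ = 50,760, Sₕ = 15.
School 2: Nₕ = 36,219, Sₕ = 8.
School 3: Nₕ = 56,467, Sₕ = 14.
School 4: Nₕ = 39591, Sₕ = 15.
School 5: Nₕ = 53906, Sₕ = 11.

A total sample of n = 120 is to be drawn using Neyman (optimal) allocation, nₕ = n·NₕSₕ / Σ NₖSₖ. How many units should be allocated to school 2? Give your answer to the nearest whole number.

11

Σ NₕSₕ = 50760·15 + 36219·8 + 56467·14 + 39591·15 + 53906·11 = 3028521.
Share for 2: 289752/3028521 = 0.09567.
n_2 = 120 × 0.09567 = 11.481... → 11.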